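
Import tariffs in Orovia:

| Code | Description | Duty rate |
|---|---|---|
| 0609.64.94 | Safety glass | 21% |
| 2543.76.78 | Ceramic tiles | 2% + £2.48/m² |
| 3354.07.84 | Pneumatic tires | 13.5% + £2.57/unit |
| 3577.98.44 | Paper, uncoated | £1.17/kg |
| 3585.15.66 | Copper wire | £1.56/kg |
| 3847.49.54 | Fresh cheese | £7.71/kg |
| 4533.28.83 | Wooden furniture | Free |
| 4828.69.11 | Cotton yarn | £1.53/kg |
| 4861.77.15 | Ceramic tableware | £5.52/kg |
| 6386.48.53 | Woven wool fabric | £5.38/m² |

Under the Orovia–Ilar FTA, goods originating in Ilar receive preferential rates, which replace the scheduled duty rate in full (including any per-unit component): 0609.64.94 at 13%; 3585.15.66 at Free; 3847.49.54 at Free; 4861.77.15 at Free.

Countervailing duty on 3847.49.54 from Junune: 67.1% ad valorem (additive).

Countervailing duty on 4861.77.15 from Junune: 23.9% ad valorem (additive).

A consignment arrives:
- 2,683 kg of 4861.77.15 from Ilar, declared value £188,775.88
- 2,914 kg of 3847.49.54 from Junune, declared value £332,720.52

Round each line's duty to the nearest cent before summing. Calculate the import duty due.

Line 1 (4861.77.15, Ilar, 2,683 kg, £188,775.88):
Base rate for 4861.77.15 is £5.52/kg.
Origin Ilar qualifies under the Orovia–Ilar agreement and 4861.77.15 is covered: preferential rate Free applies instead.
The additional-duty order on 4861.77.15 targets Junune, not Ilar; it does not apply.
Duty = £188,775.88 × 0% = £0.00.
Line 2 (3847.49.54, Junune, 2,914 kg, £332,720.52):
Base rate for 3847.49.54 is £7.71/kg.
3847.49.54 has an FTA preferential rate, but origin Junune is not Ilar; base rate stands.
Additional duty on 3847.49.54 from Junune: +67.1% ad valorem. Applied ad valorem rate = 67.1%.
Duty = £332,720.52 × 67.1% + 2,914 × £7.71 = £245,722.41.
Total = £0.00 + £245,722.41 = £245,722.41.

£245,722.41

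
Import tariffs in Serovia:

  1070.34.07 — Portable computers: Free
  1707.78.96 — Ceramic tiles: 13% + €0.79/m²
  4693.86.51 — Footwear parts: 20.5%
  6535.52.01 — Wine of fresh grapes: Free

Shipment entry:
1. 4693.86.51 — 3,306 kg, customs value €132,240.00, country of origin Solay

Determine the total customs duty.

Line 1 (4693.86.51, Solay, 3,306 kg, €132,240.00):
Base rate for 4693.86.51 is 20.5%.
Duty = €132,240.00 × 20.5% = €27,109.20.

€27,109.20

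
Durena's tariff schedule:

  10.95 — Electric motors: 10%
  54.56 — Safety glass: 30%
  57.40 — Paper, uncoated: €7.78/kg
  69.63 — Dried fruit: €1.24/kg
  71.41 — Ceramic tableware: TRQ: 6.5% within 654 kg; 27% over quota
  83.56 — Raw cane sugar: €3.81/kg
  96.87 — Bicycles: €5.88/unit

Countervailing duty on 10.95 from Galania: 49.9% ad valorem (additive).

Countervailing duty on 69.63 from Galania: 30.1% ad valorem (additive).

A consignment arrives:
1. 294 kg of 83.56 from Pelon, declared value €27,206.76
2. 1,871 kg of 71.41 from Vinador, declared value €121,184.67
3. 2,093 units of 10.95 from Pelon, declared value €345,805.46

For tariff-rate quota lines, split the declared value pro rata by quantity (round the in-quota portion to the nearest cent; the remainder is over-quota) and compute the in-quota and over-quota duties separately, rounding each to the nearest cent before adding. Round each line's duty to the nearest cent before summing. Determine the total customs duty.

Line 1 (83.56, Pelon, 294 kg, €27,206.76):
Base rate for 83.56 is €3.81/kg.
Duty = 294 × €3.81 = €1,120.14.
Line 2 (71.41, Vinador, 1,871 kg, €121,184.67):
Code 71.41 is under a tariff-rate quota (threshold 654 kg). In-quota: 654 kg at 6.5%; over-quota: 1,217 kg at 27%.
Pro-rata value split: in-quota = €121,184.67 × 654/1,871 = €42,359.58; over-quota = €121,184.67 − €42,359.58 = €78,825.09.
In-quota duty = €42,359.58 × 6.5% = €2,753.37. Over-quota duty = €78,825.09 × 27% = €21,282.77.
Line duty = €2,753.37 + €21,282.77 = €24,036.14.
Line 3 (10.95, Pelon, 2,093 units, €345,805.46):
Base rate for 10.95 is 10%.
The additional-duty order on 10.95 targets Galania, not Pelon; it does not apply.
Duty = €345,805.46 × 10% = €34,580.55.
Total = €1,120.14 + €24,036.14 + €34,580.55 = €59,736.83.

€59,736.83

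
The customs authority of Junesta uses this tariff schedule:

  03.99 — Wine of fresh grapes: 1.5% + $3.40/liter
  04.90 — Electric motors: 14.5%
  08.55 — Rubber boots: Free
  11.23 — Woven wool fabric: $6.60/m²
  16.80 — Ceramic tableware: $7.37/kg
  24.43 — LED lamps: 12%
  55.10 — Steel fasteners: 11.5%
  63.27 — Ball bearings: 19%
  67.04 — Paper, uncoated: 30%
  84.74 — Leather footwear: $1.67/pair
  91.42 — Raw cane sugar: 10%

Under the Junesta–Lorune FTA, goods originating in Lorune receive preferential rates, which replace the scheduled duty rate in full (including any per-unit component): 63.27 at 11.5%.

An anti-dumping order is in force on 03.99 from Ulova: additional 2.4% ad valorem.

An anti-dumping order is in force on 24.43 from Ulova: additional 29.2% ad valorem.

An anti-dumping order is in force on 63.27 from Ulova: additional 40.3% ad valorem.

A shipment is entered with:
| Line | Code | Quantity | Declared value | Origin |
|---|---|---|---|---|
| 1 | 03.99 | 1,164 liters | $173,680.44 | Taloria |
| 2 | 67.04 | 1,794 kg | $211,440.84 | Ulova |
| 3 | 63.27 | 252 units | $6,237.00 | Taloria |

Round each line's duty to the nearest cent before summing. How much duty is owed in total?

$71,180.09

Line 1 (03.99, Taloria, 1,164 liters, $173,680.44):
Base rate for 03.99 is 1.5% + $3.40/liter.
The additional-duty order on 03.99 targets Ulova, not Taloria; it does not apply.
Duty = $173,680.44 × 1.5% + 1,164 × $3.40 = $6,562.81.
Line 2 (67.04, Ulova, 1,794 kg, $211,440.84):
Base rate for 67.04 is 30%.
Duty = $211,440.84 × 30% = $63,432.25.
Line 3 (63.27, Taloria, 252 units, $6,237.00):
Base rate for 63.27 is 19%.
63.27 has an FTA preferential rate, but origin Taloria is not Lorune; base rate stands.
The additional-duty order on 63.27 targets Ulova, not Taloria; it does not apply.
Duty = $6,237.00 × 19% = $1,185.03.
Total = $6,562.81 + $63,432.25 + $1,185.03 = $71,180.09.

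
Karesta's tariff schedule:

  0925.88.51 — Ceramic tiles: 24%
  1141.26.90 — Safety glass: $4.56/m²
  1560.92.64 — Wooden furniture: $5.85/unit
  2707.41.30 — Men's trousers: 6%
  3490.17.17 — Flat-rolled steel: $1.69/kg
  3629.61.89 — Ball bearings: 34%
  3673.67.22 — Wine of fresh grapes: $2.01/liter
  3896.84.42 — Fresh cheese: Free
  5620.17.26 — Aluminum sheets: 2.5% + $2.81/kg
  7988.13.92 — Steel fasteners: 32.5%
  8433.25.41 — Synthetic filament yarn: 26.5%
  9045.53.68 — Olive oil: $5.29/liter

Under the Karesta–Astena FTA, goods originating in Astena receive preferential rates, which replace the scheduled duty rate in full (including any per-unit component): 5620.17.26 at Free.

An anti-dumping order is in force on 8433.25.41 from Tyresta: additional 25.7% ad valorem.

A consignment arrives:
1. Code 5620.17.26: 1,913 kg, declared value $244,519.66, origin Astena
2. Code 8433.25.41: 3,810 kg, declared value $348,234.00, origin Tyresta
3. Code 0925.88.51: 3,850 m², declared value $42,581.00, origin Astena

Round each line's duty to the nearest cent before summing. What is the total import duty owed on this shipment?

Line 1 (5620.17.26, Astena, 1,913 kg, $244,519.66):
Base rate for 5620.17.26 is 2.5% + $2.81/kg.
Origin Astena qualifies under the Karesta–Astena agreement and 5620.17.26 is covered: preferential rate Free applies instead.
Duty = $244,519.66 × 0% = $0.00.
Line 2 (8433.25.41, Tyresta, 3,810 kg, $348,234.00):
Base rate for 8433.25.41 is 26.5%.
Additional duty on 8433.25.41 from Tyresta: +25.7%. Applied ad valorem rate: 26.5% + 25.7% = 52.2%.
Duty = $348,234.00 × 52.2% = $181,778.15.
Line 3 (0925.88.51, Astena, 3,850 m², $42,581.00):
Base rate for 0925.88.51 is 24%.
Origin Astena is the FTA partner but 0925.88.51 is not on the preference list; base rate stands.
Duty = $42,581.00 × 24% = $10,219.44.
Total = $0.00 + $181,778.15 + $10,219.44 = $191,997.59.

$191,997.59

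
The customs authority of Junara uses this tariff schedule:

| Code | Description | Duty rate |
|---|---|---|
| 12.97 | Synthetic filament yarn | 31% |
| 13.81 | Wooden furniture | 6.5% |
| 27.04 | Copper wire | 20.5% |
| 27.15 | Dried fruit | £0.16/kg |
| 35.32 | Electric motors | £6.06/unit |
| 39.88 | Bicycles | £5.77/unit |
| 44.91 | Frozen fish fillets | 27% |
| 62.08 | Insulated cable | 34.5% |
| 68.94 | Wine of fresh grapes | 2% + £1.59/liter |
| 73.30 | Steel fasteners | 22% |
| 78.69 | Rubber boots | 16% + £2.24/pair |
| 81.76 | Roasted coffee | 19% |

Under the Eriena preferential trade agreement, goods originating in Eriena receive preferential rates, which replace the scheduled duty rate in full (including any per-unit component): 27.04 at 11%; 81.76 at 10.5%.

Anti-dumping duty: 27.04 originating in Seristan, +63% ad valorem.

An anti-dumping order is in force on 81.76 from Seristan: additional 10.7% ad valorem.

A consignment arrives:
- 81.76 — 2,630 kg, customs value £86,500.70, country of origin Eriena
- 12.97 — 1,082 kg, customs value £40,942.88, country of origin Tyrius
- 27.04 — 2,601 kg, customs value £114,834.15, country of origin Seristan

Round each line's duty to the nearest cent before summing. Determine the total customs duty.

£117,661.38

Line 1 (81.76, Eriena, 2,630 kg, £86,500.70):
Base rate for 81.76 is 19%.
Origin Eriena qualifies under the Junara–Eriena agreement and 81.76 is covered: preferential rate 10.5% applies instead.
The additional-duty order on 81.76 targets Seristan, not Eriena; it does not apply.
Duty = £86,500.70 × 10.5% = £9,082.57.
Line 2 (12.97, Tyrius, 1,082 kg, £40,942.88):
Base rate for 12.97 is 31%.
Duty = £40,942.88 × 31% = £12,692.29.
Line 3 (27.04, Seristan, 2,601 kg, £114,834.15):
Base rate for 27.04 is 20.5%.
27.04 has an FTA preferential rate, but origin Seristan is not Eriena; base rate stands.
Additional duty on 27.04 from Seristan: +63%. Applied ad valorem rate: 20.5% + 63% = 83.5%.
Duty = £114,834.15 × 83.5% = £95,886.52.
Total = £9,082.57 + £12,692.29 + £95,886.52 = £117,661.38.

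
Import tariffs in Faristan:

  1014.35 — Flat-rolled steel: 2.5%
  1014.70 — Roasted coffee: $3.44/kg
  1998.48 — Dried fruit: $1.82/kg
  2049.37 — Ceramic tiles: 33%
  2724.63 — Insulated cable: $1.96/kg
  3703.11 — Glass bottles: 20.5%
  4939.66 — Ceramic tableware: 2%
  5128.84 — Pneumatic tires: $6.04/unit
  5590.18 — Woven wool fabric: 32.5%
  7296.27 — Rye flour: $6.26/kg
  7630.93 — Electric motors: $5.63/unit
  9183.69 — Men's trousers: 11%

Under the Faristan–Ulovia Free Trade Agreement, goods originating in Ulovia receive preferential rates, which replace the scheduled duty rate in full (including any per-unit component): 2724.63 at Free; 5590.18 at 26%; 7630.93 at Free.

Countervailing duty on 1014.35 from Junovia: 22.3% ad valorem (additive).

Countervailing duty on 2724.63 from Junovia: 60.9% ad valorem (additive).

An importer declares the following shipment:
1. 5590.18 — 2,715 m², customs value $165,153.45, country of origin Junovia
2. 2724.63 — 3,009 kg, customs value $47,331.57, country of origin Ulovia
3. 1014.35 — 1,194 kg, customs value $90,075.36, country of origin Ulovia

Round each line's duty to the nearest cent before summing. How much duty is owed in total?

$55,926.75

Line 1 (5590.18, Junovia, 2,715 m², $165,153.45):
Base rate for 5590.18 is 32.5%.
5590.18 has an FTA preferential rate, but origin Junovia is not Ulovia; base rate stands.
Duty = $165,153.45 × 32.5% = $53,674.87.
Line 2 (2724.63, Ulovia, 3,009 kg, $47,331.57):
Base rate for 2724.63 is $1.96/kg.
Origin Ulovia qualifies under the Faristan–Ulovia agreement and 2724.63 is covered: preferential rate Free applies instead.
The additional-duty order on 2724.63 targets Junovia, not Ulovia; it does not apply.
Duty = $47,331.57 × 0% = $0.00.
Line 3 (1014.35, Ulovia, 1,194 kg, $90,075.36):
Base rate for 1014.35 is 2.5%.
Origin Ulovia is the FTA partner but 1014.35 is not on the preference list; base rate stands.
The additional-duty order on 1014.35 targets Junovia, not Ulovia; it does not apply.
Duty = $90,075.36 × 2.5% = $2,251.88.
Total = $53,674.87 + $0.00 + $2,251.88 = $55,926.75.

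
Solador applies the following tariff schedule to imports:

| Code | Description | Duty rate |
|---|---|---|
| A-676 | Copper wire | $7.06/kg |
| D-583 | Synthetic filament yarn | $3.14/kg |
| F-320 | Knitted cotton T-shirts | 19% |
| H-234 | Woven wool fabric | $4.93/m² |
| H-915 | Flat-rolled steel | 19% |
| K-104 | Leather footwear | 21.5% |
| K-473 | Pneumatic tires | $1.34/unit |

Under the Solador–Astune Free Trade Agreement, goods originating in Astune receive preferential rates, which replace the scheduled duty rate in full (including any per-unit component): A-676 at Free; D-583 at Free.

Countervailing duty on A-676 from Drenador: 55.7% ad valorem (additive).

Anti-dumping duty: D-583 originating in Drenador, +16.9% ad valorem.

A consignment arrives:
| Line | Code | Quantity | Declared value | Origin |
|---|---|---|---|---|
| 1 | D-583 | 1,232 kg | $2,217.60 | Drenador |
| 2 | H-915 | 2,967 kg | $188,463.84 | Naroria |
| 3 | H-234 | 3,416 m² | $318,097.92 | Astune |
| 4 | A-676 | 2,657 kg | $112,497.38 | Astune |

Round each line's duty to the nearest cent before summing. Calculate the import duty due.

Line 1 (D-583, Drenador, 1,232 kg, $2,217.60):
Base rate for D-583 is $3.14/kg.
D-583 has an FTA preferential rate, but origin Drenador is not Astune; base rate stands.
Additional duty on D-583 from Drenador: +16.9% ad valorem. Applied ad valorem rate = 16.9%.
Duty = $2,217.60 × 16.9% + 1,232 × $3.14 = $4,243.25.
Line 2 (H-915, Naroria, 2,967 kg, $188,463.84):
Base rate for H-915 is 19%.
Duty = $188,463.84 × 19% = $35,808.13.
Line 3 (H-234, Astune, 3,416 m², $318,097.92):
Base rate for H-234 is $4.93/m².
Origin Astune is the FTA partner but H-234 is not on the preference list; base rate stands.
Duty = 3,416 × $4.93 = $16,840.88.
Line 4 (A-676, Astune, 2,657 kg, $112,497.38):
Base rate for A-676 is $7.06/kg.
Origin Astune qualifies under the Solador–Astune agreement and A-676 is covered: preferential rate Free applies instead.
The additional-duty order on A-676 targets Drenador, not Astune; it does not apply.
Duty = $112,497.38 × 0% = $0.00.
Total = $4,243.25 + $35,808.13 + $16,840.88 + $0.00 = $56,892.26.

$56,892.26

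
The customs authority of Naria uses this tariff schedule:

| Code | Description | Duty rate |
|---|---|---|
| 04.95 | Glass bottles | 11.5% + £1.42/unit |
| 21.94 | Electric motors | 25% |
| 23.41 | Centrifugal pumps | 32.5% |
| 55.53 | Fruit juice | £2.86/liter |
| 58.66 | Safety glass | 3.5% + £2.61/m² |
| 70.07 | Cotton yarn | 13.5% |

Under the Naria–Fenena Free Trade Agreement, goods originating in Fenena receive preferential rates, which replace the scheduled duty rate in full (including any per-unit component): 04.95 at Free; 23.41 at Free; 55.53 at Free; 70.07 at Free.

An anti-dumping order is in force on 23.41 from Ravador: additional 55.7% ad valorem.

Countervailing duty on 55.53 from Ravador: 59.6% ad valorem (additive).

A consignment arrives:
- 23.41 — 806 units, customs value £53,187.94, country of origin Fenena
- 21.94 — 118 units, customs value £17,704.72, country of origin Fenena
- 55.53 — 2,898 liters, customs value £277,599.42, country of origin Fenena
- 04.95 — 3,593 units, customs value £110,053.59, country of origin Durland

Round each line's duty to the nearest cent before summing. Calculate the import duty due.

Line 1 (23.41, Fenena, 806 units, £53,187.94):
Base rate for 23.41 is 32.5%.
Origin Fenena qualifies under the Naria–Fenena agreement and 23.41 is covered: preferential rate Free applies instead.
The additional-duty order on 23.41 targets Ravador, not Fenena; it does not apply.
Duty = £53,187.94 × 0% = £0.00.
Line 2 (21.94, Fenena, 118 units, £17,704.72):
Base rate for 21.94 is 25%.
Origin Fenena is the FTA partner but 21.94 is not on the preference list; base rate stands.
Duty = £17,704.72 × 25% = £4,426.18.
Line 3 (55.53, Fenena, 2,898 liters, £277,599.42):
Base rate for 55.53 is £2.86/liter.
Origin Fenena qualifies under the Naria–Fenena agreement and 55.53 is covered: preferential rate Free applies instead.
The additional-duty order on 55.53 targets Ravador, not Fenena; it does not apply.
Duty = £277,599.42 × 0% = £0.00.
Line 4 (04.95, Durland, 3,593 units, £110,053.59):
Base rate for 04.95 is 11.5% + £1.42/unit.
04.95 has an FTA preferential rate, but origin Durland is not Fenena; base rate stands.
Duty = £110,053.59 × 11.5% + 3,593 × £1.42 = £17,758.22.
Total = £0.00 + £4,426.18 + £0.00 + £17,758.22 = £22,184.40.

£22,184.40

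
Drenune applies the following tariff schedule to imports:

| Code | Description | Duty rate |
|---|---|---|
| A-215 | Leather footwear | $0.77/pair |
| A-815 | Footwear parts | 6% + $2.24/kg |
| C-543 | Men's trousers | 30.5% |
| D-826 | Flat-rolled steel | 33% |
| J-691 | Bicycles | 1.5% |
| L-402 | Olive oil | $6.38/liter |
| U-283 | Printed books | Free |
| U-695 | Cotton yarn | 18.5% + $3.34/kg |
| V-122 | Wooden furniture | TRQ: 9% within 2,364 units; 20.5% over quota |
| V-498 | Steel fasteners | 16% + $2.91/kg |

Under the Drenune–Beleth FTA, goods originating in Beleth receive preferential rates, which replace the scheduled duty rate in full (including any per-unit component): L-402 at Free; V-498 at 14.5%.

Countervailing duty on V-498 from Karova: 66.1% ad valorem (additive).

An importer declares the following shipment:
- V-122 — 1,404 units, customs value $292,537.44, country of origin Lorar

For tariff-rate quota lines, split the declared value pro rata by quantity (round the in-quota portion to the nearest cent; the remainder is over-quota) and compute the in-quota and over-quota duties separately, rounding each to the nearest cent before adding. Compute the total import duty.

Line 1 (V-122, Lorar, 1,404 units, $292,537.44):
Code V-122 is under a tariff-rate quota (threshold 2,364 units). Quantity 1,404 units is within the quota, so the in-quota rate 9% applies to the full value.
Duty = $292,537.44 × 9% = $26,328.37.

$26,328.37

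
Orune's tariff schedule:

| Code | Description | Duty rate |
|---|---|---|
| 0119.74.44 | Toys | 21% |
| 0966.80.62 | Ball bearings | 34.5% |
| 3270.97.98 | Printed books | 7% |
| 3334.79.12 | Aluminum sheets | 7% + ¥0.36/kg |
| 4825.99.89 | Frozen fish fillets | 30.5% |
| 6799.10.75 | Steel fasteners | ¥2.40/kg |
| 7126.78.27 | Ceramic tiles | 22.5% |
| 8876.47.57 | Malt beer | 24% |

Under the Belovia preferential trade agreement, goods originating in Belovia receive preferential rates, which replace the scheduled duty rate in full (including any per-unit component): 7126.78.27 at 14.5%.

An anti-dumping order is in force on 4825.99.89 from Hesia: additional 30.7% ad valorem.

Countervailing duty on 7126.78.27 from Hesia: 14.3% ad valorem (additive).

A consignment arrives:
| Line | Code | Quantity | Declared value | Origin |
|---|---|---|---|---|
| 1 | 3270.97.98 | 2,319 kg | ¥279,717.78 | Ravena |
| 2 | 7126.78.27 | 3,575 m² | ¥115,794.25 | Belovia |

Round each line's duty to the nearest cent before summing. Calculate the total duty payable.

Line 1 (3270.97.98, Ravena, 2,319 kg, ¥279,717.78):
Base rate for 3270.97.98 is 7%.
Duty = ¥279,717.78 × 7% = ¥19,580.24.
Line 2 (7126.78.27, Belovia, 3,575 m², ¥115,794.25):
Base rate for 7126.78.27 is 22.5%.
Origin Belovia qualifies under the Orune–Belovia agreement and 7126.78.27 is covered: preferential rate 14.5% applies instead.
The additional-duty order on 7126.78.27 targets Hesia, not Belovia; it does not apply.
Duty = ¥115,794.25 × 14.5% = ¥16,790.17.
Total = ¥19,580.24 + ¥16,790.17 = ¥36,370.41.

¥36,370.41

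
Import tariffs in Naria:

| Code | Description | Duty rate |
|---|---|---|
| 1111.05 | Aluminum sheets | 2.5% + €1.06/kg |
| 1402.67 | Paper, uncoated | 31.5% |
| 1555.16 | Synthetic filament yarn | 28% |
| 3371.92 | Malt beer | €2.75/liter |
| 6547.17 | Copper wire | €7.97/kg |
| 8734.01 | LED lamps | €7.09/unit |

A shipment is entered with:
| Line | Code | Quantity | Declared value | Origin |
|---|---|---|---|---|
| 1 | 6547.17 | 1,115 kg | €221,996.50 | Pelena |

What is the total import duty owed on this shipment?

Line 1 (6547.17, Pelena, 1,115 kg, €221,996.50):
Base rate for 6547.17 is €7.97/kg.
Duty = 1,115 × €7.97 = €8,886.55.

€8,886.55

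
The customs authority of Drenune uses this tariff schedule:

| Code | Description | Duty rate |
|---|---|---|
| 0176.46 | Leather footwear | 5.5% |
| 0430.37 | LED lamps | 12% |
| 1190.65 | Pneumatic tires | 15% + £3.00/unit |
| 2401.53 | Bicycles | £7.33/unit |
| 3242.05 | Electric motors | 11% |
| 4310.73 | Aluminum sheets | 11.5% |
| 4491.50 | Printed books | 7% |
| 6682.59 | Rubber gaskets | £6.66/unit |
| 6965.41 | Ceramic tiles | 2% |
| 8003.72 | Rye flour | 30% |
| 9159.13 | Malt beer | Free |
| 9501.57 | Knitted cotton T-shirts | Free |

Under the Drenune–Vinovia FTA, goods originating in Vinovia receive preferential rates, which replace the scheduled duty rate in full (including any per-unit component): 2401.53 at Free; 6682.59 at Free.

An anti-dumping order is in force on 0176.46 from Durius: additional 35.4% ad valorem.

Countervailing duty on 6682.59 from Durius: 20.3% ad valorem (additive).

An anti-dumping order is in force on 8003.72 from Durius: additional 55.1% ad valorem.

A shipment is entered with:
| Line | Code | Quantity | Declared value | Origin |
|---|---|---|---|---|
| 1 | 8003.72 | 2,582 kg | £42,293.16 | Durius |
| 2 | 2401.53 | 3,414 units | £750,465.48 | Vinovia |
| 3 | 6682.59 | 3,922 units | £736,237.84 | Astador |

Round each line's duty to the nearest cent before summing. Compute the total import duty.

£62,112.00

Line 1 (8003.72, Durius, 2,582 kg, £42,293.16):
Base rate for 8003.72 is 30%.
Additional duty on 8003.72 from Durius: +55.1%. Applied ad valorem rate: 30% + 55.1% = 85.1%.
Duty = £42,293.16 × 85.1% = £35,991.48.
Line 2 (2401.53, Vinovia, 3,414 units, £750,465.48):
Base rate for 2401.53 is £7.33/unit.
Origin Vinovia qualifies under the Drenune–Vinovia agreement and 2401.53 is covered: preferential rate Free applies instead.
Duty = £750,465.48 × 0% = £0.00.
Line 3 (6682.59, Astador, 3,922 units, £736,237.84):
Base rate for 6682.59 is £6.66/unit.
6682.59 has an FTA preferential rate, but origin Astador is not Vinovia; base rate stands.
The additional-duty order on 6682.59 targets Durius, not Astador; it does not apply.
Duty = 3,922 × £6.66 = £26,120.52.
Total = £35,991.48 + £0.00 + £26,120.52 = £62,112.00.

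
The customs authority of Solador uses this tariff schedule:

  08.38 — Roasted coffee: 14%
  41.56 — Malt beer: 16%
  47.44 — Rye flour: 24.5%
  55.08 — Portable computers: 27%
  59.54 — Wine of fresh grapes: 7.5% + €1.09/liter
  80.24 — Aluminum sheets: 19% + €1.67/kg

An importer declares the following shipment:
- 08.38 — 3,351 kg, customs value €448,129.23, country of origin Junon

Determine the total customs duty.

€62,738.09

Line 1 (08.38, Junon, 3,351 kg, €448,129.23):
Base rate for 08.38 is 14%.
Duty = €448,129.23 × 14% = €62,738.09.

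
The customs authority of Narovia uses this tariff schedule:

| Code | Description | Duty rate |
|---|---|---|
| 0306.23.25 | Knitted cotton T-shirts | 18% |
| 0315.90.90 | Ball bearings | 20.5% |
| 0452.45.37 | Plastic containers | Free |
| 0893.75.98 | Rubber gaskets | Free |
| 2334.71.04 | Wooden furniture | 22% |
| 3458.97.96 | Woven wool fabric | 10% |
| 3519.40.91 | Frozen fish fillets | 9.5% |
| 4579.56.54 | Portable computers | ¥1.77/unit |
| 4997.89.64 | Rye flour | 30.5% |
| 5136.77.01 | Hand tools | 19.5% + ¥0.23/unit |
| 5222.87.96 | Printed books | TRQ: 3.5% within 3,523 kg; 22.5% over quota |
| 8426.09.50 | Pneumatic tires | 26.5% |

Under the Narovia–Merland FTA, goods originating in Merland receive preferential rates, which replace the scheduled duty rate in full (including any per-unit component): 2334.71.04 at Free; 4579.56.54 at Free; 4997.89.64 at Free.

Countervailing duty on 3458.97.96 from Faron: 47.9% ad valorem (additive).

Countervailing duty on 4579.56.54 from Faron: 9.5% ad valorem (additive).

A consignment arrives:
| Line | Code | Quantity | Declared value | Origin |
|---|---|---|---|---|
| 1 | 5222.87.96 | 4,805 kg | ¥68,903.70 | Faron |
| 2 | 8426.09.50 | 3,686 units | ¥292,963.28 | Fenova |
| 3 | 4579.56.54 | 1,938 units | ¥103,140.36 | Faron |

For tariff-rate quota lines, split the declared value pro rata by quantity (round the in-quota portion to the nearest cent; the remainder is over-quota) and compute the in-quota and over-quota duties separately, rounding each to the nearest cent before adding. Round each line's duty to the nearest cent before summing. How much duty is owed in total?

¥96,768.42

Line 1 (5222.87.96, Faron, 4,805 kg, ¥68,903.70):
Code 5222.87.96 is under a tariff-rate quota (threshold 3,523 kg). In-quota: 3,523 kg at 3.5%; over-quota: 1,282 kg at 22.5%.
Pro-rata value split: in-quota = ¥68,903.70 × 3,523/4,805 = ¥50,519.82; over-quota = ¥68,903.70 − ¥50,519.82 = ¥18,383.88.
In-quota duty = ¥50,519.82 × 3.5% = ¥1,768.19. Over-quota duty = ¥18,383.88 × 22.5% = ¥4,136.37.
Line duty = ¥1,768.19 + ¥4,136.37 = ¥5,904.56.
Line 2 (8426.09.50, Fenova, 3,686 units, ¥292,963.28):
Base rate for 8426.09.50 is 26.5%.
Duty = ¥292,963.28 × 26.5% = ¥77,635.27.
Line 3 (4579.56.54, Faron, 1,938 units, ¥103,140.36):
Base rate for 4579.56.54 is ¥1.77/unit.
4579.56.54 has an FTA preferential rate, but origin Faron is not Merland; base rate stands.
Additional duty on 4579.56.54 from Faron: +9.5% ad valorem. Applied ad valorem rate = 9.5%.
Duty = ¥103,140.36 × 9.5% + 1,938 × ¥1.77 = ¥13,228.59.
Total = ¥5,904.56 + ¥77,635.27 + ¥13,228.59 = ¥96,768.42.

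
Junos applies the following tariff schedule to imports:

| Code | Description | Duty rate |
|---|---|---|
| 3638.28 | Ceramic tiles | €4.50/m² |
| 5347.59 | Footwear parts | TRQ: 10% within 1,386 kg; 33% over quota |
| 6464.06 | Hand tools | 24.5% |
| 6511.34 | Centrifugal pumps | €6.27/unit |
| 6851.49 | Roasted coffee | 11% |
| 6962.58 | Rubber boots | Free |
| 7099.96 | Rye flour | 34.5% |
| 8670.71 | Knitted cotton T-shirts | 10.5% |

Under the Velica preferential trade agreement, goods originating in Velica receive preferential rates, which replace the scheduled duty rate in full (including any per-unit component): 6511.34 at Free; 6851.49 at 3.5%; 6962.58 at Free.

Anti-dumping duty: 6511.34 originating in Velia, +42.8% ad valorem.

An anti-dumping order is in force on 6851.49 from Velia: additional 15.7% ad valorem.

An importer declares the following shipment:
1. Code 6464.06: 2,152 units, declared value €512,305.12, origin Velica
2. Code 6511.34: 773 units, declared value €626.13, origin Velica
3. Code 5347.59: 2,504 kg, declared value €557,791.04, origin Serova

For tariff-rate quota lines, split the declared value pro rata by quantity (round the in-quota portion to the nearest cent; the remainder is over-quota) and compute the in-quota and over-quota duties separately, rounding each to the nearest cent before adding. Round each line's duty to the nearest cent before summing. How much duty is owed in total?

€238,574.36

Line 1 (6464.06, Velica, 2,152 units, €512,305.12):
Base rate for 6464.06 is 24.5%.
Origin Velica is the FTA partner but 6464.06 is not on the preference list; base rate stands.
Duty = €512,305.12 × 24.5% = €125,514.75.
Line 2 (6511.34, Velica, 773 units, €626.13):
Base rate for 6511.34 is €6.27/unit.
Origin Velica qualifies under the Junos–Velica agreement and 6511.34 is covered: preferential rate Free applies instead.
The additional-duty order on 6511.34 targets Velia, not Velica; it does not apply.
Duty = €626.13 × 0% = €0.00.
Line 3 (5347.59, Serova, 2,504 kg, €557,791.04):
Code 5347.59 is under a tariff-rate quota (threshold 1,386 kg). In-quota: 1,386 kg at 10%; over-quota: 1,118 kg at 33%.
Pro-rata value split: in-quota = €557,791.04 × 1,386/2,504 = €308,745.36; over-quota = €557,791.04 − €308,745.36 = €249,045.68.
In-quota duty = €308,745.36 × 10% = €30,874.54. Over-quota duty = €249,045.68 × 33% = €82,185.07.
Line duty = €30,874.54 + €82,185.07 = €113,059.61.
Total = €125,514.75 + €0.00 + €113,059.61 = €238,574.36.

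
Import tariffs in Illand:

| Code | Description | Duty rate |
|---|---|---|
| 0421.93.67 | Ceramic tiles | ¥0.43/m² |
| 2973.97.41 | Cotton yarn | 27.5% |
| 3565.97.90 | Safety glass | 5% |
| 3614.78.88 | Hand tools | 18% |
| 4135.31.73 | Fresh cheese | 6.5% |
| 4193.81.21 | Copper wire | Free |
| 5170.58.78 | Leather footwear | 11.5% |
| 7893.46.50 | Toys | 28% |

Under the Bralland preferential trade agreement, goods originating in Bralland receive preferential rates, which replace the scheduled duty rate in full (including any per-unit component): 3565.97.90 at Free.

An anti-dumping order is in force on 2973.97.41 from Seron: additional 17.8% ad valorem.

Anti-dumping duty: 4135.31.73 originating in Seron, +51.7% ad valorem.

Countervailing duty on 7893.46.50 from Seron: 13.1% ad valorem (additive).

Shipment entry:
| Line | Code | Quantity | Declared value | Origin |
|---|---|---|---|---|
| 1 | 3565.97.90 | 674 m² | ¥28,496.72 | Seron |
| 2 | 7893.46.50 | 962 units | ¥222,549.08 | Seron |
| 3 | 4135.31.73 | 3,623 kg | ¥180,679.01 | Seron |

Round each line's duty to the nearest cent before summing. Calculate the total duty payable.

¥198,047.69

Line 1 (3565.97.90, Seron, 674 m², ¥28,496.72):
Base rate for 3565.97.90 is 5%.
3565.97.90 has an FTA preferential rate, but origin Seron is not Bralland; base rate stands.
Duty = ¥28,496.72 × 5% = ¥1,424.84.
Line 2 (7893.46.50, Seron, 962 units, ¥222,549.08):
Base rate for 7893.46.50 is 28%.
Additional duty on 7893.46.50 from Seron: +13.1%. Applied ad valorem rate: 28% + 13.1% = 41.1%.
Duty = ¥222,549.08 × 41.1% = ¥91,467.67.
Line 3 (4135.31.73, Seron, 3,623 kg, ¥180,679.01):
Base rate for 4135.31.73 is 6.5%.
Additional duty on 4135.31.73 from Seron: +51.7%. Applied ad valorem rate: 6.5% + 51.7% = 58.2%.
Duty = ¥180,679.01 × 58.2% = ¥105,155.18.
Total = ¥1,424.84 + ¥91,467.67 + ¥105,155.18 = ¥198,047.69.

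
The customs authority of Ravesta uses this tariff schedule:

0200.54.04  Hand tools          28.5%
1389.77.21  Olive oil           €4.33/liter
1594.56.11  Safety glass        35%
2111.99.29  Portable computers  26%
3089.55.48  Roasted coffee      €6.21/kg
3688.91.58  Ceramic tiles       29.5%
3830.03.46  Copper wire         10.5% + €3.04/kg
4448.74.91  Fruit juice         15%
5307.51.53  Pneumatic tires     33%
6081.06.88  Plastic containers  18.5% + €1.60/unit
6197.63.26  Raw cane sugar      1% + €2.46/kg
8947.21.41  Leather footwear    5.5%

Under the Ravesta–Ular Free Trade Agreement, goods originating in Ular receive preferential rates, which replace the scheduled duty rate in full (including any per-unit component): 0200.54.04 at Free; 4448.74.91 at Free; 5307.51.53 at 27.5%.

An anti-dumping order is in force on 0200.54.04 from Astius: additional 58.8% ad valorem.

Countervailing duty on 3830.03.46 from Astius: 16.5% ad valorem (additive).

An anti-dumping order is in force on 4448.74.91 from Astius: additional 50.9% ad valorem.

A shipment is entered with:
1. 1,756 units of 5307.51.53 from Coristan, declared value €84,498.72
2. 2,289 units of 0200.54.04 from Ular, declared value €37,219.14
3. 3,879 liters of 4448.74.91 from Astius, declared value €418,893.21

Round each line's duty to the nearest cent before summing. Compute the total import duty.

Line 1 (5307.51.53, Coristan, 1,756 units, €84,498.72):
Base rate for 5307.51.53 is 33%.
5307.51.53 has an FTA preferential rate, but origin Coristan is not Ular; base rate stands.
Duty = €84,498.72 × 33% = €27,884.58.
Line 2 (0200.54.04, Ular, 2,289 units, €37,219.14):
Base rate for 0200.54.04 is 28.5%.
Origin Ular qualifies under the Ravesta–Ular agreement and 0200.54.04 is covered: preferential rate Free applies instead.
The additional-duty order on 0200.54.04 targets Astius, not Ular; it does not apply.
Duty = €37,219.14 × 0% = €0.00.
Line 3 (4448.74.91, Astius, 3,879 liters, €418,893.21):
Base rate for 4448.74.91 is 15%.
4448.74.91 has an FTA preferential rate, but origin Astius is not Ular; base rate stands.
Additional duty on 4448.74.91 from Astius: +50.9%. Applied ad valorem rate: 15% + 50.9% = 65.9%.
Duty = €418,893.21 × 65.9% = €276,050.63.
Total = €27,884.58 + €0.00 + €276,050.63 = €303,935.21.

€303,935.21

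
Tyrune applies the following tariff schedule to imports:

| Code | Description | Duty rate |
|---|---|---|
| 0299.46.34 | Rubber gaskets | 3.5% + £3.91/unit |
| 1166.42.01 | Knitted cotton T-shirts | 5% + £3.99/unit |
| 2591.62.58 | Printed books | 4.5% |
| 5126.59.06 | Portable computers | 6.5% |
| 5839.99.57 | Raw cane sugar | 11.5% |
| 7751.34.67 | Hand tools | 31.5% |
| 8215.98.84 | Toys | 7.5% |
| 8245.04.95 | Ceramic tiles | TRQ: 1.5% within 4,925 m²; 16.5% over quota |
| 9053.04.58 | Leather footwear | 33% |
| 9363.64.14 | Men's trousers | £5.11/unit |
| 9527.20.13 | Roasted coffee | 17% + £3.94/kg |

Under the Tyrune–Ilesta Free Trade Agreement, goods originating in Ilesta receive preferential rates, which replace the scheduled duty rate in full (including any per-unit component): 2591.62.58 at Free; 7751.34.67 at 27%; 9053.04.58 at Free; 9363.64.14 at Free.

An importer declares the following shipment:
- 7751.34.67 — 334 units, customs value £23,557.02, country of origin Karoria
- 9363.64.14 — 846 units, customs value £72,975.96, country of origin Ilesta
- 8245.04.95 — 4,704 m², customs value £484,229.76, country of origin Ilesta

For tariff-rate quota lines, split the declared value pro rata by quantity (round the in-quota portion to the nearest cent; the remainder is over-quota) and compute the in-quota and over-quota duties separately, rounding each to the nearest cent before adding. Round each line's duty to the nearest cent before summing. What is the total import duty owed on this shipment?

£14,683.91

Line 1 (7751.34.67, Karoria, 334 units, £23,557.02):
Base rate for 7751.34.67 is 31.5%.
7751.34.67 has an FTA preferential rate, but origin Karoria is not Ilesta; base rate stands.
Duty = £23,557.02 × 31.5% = £7,420.46.
Line 2 (9363.64.14, Ilesta, 846 units, £72,975.96):
Base rate for 9363.64.14 is £5.11/unit.
Origin Ilesta qualifies under the Tyrune–Ilesta agreement and 9363.64.14 is covered: preferential rate Free applies instead.
Duty = £72,975.96 × 0% = £0.00.
Line 3 (8245.04.95, Ilesta, 4,704 m², £484,229.76):
Code 8245.04.95 is under a tariff-rate quota (threshold 4,925 m²). Quantity 4,704 m² is within the quota, so the in-quota rate 1.5% applies to the full value.
Duty = £484,229.76 × 1.5% = £7,263.45.
Total = £7,420.46 + £0.00 + £7,263.45 = £14,683.91.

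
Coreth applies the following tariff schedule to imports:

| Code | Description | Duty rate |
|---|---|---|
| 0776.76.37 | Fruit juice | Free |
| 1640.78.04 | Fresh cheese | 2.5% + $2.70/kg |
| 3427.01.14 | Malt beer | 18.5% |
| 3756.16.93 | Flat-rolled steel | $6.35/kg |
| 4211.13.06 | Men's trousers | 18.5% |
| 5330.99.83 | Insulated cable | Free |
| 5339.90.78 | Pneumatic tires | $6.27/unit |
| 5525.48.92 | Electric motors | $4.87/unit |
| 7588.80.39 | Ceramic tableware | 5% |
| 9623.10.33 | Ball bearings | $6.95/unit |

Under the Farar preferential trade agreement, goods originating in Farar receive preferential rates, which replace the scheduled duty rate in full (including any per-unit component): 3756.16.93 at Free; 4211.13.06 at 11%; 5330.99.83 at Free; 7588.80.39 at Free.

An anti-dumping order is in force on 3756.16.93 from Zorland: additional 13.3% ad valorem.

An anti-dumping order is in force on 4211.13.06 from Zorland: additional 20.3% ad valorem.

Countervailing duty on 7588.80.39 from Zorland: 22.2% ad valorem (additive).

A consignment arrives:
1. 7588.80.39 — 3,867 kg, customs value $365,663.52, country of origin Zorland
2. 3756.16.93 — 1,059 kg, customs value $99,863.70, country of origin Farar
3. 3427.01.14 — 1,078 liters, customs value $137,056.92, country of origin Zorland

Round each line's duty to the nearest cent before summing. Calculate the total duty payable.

Line 1 (7588.80.39, Zorland, 3,867 kg, $365,663.52):
Base rate for 7588.80.39 is 5%.
7588.80.39 has an FTA preferential rate, but origin Zorland is not Farar; base rate stands.
Additional duty on 7588.80.39 from Zorland: +22.2%. Applied ad valorem rate: 5% + 22.2% = 27.2%.
Duty = $365,663.52 × 27.2% = $99,460.48.
Line 2 (3756.16.93, Farar, 1,059 kg, $99,863.70):
Base rate for 3756.16.93 is $6.35/kg.
Origin Farar qualifies under the Coreth–Farar agreement and 3756.16.93 is covered: preferential rate Free applies instead.
The additional-duty order on 3756.16.93 targets Zorland, not Farar; it does not apply.
Duty = $99,863.70 × 0% = $0.00.
Line 3 (3427.01.14, Zorland, 1,078 liters, $137,056.92):
Base rate for 3427.01.14 is 18.5%.
Duty = $137,056.92 × 18.5% = $25,355.53.
Total = $99,460.48 + $0.00 + $25,355.53 = $124,816.01.

$124,816.01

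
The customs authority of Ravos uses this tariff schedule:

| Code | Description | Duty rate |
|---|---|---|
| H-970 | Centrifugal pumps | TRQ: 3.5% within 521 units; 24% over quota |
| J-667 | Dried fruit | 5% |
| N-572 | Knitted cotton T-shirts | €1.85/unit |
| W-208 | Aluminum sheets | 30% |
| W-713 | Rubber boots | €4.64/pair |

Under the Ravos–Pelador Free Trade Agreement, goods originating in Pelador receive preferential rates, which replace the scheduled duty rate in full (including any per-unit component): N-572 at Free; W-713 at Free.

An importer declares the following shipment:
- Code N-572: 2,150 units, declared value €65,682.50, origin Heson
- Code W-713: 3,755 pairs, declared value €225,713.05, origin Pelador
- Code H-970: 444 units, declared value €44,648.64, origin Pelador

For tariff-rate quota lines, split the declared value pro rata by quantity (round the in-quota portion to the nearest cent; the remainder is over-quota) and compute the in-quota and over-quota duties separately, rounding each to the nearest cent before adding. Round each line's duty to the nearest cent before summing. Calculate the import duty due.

Line 1 (N-572, Heson, 2,150 units, €65,682.50):
Base rate for N-572 is €1.85/unit.
N-572 has an FTA preferential rate, but origin Heson is not Pelador; base rate stands.
Duty = 2,150 × €1.85 = €3,977.50.
Line 2 (W-713, Pelador, 3,755 pairs, €225,713.05):
Base rate for W-713 is €4.64/pair.
Origin Pelador qualifies under the Ravos–Pelador agreement and W-713 is covered: preferential rate Free applies instead.
Duty = €225,713.05 × 0% = €0.00.
Line 3 (H-970, Pelador, 444 units, €44,648.64):
Code H-970 is under a tariff-rate quota (threshold 521 units). Quantity 444 units is within the quota, so the in-quota rate 3.5% applies to the full value.
Duty = €44,648.64 × 3.5% = €1,562.70.
Total = €3,977.50 + €0.00 + €1,562.70 = €5,540.20.

€5,540.20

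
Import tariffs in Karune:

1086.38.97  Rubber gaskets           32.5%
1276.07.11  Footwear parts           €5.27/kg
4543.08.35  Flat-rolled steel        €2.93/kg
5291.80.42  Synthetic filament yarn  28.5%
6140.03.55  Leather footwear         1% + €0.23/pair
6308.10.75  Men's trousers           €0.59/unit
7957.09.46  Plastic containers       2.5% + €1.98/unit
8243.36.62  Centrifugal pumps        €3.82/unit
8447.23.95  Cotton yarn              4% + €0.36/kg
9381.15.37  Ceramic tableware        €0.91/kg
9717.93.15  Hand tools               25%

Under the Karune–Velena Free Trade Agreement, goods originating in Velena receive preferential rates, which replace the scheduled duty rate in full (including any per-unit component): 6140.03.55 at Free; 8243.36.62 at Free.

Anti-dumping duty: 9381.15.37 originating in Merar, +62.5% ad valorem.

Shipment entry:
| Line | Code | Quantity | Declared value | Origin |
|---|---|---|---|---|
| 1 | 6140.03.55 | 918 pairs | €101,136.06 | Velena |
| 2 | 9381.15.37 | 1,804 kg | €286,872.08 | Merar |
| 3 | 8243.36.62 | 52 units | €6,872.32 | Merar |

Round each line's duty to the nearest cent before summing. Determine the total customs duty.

Line 1 (6140.03.55, Velena, 918 pairs, €101,136.06):
Base rate for 6140.03.55 is 1% + €0.23/pair.
Origin Velena qualifies under the Karune–Velena agreement and 6140.03.55 is covered: preferential rate Free applies instead.
Duty = €101,136.06 × 0% = €0.00.
Line 2 (9381.15.37, Merar, 1,804 kg, €286,872.08):
Base rate for 9381.15.37 is €0.91/kg.
Additional duty on 9381.15.37 from Merar: +62.5% ad valorem. Applied ad valorem rate = 62.5%.
Duty = €286,872.08 × 62.5% + 1,804 × €0.91 = €180,936.69.
Line 3 (8243.36.62, Merar, 52 units, €6,872.32):
Base rate for 8243.36.62 is €3.82/unit.
8243.36.62 has an FTA preferential rate, but origin Merar is not Velena; base rate stands.
Duty = 52 × €3.82 = €198.64.
Total = €0.00 + €180,936.69 + €198.64 = €181,135.33.

€181,135.33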